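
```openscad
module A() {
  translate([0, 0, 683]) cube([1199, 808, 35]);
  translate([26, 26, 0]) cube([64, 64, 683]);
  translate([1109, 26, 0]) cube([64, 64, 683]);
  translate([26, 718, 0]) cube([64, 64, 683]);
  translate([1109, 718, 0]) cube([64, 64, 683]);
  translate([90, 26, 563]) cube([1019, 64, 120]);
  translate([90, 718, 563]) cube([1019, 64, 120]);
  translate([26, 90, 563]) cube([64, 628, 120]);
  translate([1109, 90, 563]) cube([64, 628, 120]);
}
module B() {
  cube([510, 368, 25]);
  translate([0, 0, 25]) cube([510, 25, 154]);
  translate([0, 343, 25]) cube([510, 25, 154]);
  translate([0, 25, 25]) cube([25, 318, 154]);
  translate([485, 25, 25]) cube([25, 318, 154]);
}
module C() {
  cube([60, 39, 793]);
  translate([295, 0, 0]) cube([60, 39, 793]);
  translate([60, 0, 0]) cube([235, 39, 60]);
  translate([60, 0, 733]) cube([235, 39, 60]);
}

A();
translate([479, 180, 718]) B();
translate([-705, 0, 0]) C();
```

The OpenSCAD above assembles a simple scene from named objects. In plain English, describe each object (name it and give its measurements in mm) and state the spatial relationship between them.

A is a table: top 1199 mm (x) × 808 mm (y), 35 mm thick, upper face at z = 718 mm, on four 64×64 mm square legs, each inset 26 mm from the nearest pair of top edges, running from z = 0 to the bottom of the top. Four apron rails, 64 mm thick and 120 mm tall, run between adjacent legs with their top edges flush with the underside of the top and their outer faces flush with the legs' outer faces.

B is an open storage box with external size 510×368×179 mm and wall thickness 25 mm (the base is also 25 mm thick). The base covers the whole footprint; the four walls stand on the base, with the y-facing walls full-width and the x-facing walls fitting between their inner faces.

C is a rectangular picture frame lying in the x–z plane (depth along y). The opening is 235 mm wide (x) by 673 mm tall (z), surrounded by a border 60 mm wide on all four sides. The frame is 39 mm deep and is made of two full-height vertical stiles with two horizontal rails fitted between them.

The open box is on top of the table. The picture frame is on the floor beside the table on its −x side.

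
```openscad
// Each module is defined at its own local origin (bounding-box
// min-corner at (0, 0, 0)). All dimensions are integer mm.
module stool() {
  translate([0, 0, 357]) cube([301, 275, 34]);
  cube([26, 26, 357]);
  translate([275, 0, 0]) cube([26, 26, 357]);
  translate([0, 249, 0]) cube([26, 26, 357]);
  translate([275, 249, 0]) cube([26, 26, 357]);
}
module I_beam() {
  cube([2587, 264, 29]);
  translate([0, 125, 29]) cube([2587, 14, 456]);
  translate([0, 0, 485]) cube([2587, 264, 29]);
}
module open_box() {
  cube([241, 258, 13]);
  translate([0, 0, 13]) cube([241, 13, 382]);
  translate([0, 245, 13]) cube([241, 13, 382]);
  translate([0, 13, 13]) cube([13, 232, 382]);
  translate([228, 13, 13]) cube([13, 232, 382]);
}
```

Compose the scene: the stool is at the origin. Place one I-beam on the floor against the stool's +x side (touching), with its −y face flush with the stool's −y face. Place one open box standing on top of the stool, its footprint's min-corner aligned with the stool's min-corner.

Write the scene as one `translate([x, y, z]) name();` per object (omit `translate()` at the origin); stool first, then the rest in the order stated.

stool();
translate([301, 0, 0]) I_beam();
translate([0, 0, 391]) open_box();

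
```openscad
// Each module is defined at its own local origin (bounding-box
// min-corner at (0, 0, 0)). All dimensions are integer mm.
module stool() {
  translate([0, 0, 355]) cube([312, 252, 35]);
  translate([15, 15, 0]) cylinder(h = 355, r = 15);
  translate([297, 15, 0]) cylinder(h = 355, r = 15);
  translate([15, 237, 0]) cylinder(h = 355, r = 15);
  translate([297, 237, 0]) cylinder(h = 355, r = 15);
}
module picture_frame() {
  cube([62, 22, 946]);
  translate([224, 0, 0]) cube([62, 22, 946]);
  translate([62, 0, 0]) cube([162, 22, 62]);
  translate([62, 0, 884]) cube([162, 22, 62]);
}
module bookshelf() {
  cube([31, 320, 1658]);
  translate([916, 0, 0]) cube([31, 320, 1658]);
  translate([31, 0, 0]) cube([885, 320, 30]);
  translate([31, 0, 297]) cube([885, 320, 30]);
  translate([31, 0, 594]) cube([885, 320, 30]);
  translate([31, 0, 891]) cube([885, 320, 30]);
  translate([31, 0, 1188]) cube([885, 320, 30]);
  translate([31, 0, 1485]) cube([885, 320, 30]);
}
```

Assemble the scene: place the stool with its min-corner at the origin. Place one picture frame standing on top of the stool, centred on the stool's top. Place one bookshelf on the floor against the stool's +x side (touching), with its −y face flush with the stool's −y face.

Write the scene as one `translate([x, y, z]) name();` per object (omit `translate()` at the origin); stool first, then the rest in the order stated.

stool();
translate([13, 115, 390]) picture_frame();
translate([312, 0, 0]) bookshelf();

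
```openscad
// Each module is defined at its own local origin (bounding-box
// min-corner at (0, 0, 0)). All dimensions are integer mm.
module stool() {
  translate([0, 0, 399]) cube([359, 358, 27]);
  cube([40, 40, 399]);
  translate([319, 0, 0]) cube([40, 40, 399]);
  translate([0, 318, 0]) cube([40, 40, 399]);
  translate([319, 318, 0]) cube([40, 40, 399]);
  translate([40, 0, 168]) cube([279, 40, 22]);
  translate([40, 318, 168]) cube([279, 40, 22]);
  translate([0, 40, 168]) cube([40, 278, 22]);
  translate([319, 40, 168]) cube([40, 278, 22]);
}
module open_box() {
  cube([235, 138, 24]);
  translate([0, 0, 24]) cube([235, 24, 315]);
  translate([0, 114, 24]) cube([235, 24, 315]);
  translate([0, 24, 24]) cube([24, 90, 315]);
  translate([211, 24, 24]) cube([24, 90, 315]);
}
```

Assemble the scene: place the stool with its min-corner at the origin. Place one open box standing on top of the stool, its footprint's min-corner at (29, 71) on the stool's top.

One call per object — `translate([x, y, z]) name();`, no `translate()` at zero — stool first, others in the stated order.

stool();
translate([29, 71, 426]) open_box();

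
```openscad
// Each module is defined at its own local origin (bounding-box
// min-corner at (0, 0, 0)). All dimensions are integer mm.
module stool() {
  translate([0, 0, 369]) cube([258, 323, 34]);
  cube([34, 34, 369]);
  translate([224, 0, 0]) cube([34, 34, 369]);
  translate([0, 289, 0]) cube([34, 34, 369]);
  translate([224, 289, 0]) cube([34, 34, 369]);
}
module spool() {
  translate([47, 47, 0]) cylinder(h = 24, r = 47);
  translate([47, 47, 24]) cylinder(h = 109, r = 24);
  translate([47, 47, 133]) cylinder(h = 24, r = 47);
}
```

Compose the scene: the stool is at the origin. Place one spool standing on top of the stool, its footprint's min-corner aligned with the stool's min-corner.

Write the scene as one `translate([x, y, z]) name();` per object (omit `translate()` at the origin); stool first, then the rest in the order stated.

stool();
translate([0, 0, 403]) spool();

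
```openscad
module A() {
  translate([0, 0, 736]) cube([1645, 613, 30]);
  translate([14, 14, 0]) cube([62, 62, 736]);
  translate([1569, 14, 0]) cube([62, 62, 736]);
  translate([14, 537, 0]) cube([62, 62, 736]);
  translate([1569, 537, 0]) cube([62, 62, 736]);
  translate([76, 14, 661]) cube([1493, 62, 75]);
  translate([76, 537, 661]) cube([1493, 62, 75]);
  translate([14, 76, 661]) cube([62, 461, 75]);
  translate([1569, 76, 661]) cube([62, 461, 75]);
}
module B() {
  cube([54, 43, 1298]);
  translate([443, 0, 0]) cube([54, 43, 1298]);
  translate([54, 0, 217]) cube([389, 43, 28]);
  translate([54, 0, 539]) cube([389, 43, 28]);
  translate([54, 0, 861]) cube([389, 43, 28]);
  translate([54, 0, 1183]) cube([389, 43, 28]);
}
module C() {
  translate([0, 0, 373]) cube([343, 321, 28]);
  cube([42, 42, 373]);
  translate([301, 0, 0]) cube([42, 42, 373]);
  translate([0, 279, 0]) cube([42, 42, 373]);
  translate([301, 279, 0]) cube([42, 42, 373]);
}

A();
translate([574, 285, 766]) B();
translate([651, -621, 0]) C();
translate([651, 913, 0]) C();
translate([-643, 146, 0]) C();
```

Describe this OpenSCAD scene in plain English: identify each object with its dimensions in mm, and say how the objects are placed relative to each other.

A is a rectangular dining table. The top is 1645×613×30 mm with its upper surface at z = 766 mm. It stands on four 62×62 mm square legs, each inset 14 mm from the nearest pair of top edges, running from the floor to the underside of the top. Four apron rails, 62 mm thick and 75 mm tall, run between adjacent legs with their top edges flush with the underside of the top and their outer faces flush with the legs' outer faces.

B is a straight ladder. Two 54×43 mm vertical rails, 1298 mm tall, stand 497 mm apart (outside-to-outside) with their front faces coplanar on the −y side. 4 rungs, each 43 mm deep and 28 mm tall, span between the inner faces of the rails, front faces flush with the rails. The lowest rung's underside is at z = 217 mm and rungs are spaced 322 mm apart (underside to underside).

C is a simple wooden stool: a rectangular seat 343 mm (x) by 321 mm (y), 28 mm thick, top face at z = 401 mm, on four square legs, each 42×42 mm in cross-section. The legs rest on z = 0, each flush with a corner of the seat.

The ladder is on top of the table, centred. Three stools sit around the table at the −y, +y, −x sides.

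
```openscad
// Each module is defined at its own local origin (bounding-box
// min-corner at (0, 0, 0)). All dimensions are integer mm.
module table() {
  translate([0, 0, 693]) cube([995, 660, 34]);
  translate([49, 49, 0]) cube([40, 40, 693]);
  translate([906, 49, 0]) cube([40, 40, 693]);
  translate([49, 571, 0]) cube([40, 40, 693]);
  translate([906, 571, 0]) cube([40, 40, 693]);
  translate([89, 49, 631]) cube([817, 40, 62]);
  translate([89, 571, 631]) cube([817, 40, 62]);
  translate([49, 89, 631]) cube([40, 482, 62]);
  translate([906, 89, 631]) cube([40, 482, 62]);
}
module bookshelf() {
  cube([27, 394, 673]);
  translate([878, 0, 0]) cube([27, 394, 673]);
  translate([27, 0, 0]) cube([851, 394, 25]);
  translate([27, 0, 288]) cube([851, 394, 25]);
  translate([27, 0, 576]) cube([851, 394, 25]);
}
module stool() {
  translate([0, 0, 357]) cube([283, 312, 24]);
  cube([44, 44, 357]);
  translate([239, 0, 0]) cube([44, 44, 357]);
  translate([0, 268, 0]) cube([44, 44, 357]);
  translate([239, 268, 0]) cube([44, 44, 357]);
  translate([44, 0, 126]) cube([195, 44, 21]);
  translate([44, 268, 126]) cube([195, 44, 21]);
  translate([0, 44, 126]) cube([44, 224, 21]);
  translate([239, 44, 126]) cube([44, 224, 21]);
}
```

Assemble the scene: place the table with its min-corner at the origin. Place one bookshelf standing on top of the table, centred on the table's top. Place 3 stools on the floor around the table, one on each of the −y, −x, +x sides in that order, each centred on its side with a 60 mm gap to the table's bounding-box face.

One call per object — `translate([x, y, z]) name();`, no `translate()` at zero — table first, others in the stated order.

table();
translate([45, 133, 727]) bookshelf();
translate([356, -372, 0]) stool();
translate([-343, 174, 0]) stool();
translate([1055, 174, 0]) stool();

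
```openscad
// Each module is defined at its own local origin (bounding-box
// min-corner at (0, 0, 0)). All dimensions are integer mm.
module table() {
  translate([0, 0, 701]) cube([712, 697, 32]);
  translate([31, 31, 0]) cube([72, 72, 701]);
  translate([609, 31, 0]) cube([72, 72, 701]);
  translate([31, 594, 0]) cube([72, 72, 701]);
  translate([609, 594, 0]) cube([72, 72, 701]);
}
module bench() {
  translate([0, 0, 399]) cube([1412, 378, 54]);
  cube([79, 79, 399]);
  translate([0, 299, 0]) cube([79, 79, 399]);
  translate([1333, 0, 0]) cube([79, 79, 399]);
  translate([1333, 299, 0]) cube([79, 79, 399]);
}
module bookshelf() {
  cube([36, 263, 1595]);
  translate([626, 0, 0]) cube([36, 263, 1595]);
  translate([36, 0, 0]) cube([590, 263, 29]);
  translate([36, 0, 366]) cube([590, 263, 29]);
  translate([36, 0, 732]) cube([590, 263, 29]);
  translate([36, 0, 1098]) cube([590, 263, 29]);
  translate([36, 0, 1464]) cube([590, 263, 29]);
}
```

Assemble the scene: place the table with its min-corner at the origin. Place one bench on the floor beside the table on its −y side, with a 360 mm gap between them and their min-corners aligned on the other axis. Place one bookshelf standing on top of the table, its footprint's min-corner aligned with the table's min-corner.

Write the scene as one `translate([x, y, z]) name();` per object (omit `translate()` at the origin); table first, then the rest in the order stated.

table();
translate([0, -738, 0]) bench();
translate([0, 0, 733]) bookshelf();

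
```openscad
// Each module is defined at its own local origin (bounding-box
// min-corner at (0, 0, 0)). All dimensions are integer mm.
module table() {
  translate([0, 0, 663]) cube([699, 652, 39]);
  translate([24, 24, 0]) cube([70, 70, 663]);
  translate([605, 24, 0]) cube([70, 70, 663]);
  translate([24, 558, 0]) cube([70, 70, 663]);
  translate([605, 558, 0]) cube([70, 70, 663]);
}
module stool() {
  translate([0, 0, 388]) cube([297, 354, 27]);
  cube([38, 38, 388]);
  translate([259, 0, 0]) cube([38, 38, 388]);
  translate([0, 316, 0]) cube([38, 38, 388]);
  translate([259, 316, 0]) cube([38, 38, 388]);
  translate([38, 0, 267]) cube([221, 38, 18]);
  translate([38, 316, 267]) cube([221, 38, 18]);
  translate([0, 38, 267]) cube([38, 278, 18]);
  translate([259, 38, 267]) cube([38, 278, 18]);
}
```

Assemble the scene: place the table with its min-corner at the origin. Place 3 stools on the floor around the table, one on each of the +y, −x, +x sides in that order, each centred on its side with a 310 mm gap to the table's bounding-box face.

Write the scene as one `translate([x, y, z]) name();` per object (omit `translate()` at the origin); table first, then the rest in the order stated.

table();
translate([201, 962, 0]) stool();
translate([-607, 149, 0]) stool();
translate([1009, 149, 0]) stool();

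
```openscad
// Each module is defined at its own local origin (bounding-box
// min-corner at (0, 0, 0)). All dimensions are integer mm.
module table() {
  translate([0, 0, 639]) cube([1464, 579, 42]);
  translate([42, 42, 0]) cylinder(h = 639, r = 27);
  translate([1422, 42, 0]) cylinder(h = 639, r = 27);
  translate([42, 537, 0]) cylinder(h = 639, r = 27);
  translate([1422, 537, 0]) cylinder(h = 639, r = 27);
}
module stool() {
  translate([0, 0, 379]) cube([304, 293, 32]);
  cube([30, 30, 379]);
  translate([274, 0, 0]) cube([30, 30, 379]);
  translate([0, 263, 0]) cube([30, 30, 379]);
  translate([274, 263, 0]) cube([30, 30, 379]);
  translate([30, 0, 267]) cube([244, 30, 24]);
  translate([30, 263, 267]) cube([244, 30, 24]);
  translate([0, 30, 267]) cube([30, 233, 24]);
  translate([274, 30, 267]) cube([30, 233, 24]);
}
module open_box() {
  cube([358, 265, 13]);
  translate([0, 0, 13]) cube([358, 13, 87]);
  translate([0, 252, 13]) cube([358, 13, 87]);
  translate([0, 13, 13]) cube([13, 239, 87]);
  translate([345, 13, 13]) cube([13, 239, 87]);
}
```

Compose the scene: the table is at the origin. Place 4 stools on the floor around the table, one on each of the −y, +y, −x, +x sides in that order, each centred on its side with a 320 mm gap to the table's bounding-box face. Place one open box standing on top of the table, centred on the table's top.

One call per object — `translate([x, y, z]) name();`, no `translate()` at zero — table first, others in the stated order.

table();
translate([580, -613, 0]) stool();
translate([580, 899, 0]) stool();
translate([-624, 143, 0]) stool();
translate([1784, 143, 0]) stool();
translate([553, 157, 681]) open_box();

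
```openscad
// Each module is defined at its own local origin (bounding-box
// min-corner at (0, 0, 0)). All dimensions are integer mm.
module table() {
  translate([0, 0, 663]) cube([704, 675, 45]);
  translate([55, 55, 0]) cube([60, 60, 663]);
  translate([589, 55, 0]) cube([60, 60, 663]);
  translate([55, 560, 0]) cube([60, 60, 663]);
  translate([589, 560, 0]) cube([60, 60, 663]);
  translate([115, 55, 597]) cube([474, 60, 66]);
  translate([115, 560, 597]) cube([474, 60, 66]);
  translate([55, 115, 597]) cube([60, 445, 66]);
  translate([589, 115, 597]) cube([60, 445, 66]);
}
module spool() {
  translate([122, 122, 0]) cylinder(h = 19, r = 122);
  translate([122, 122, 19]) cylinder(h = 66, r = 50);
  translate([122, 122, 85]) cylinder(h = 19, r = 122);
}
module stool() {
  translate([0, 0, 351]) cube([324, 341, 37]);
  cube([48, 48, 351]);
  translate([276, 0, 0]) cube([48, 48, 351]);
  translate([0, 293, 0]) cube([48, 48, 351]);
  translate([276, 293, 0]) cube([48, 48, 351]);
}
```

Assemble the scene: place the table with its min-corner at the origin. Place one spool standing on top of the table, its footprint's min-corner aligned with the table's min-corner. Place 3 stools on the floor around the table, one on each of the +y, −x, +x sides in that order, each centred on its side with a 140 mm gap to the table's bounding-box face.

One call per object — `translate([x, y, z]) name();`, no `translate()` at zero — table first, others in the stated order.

table();
translate([0, 0, 708]) spool();
translate([190, 815, 0]) stool();
translate([-464, 167, 0]) stool();
translate([844, 167, 0]) stool();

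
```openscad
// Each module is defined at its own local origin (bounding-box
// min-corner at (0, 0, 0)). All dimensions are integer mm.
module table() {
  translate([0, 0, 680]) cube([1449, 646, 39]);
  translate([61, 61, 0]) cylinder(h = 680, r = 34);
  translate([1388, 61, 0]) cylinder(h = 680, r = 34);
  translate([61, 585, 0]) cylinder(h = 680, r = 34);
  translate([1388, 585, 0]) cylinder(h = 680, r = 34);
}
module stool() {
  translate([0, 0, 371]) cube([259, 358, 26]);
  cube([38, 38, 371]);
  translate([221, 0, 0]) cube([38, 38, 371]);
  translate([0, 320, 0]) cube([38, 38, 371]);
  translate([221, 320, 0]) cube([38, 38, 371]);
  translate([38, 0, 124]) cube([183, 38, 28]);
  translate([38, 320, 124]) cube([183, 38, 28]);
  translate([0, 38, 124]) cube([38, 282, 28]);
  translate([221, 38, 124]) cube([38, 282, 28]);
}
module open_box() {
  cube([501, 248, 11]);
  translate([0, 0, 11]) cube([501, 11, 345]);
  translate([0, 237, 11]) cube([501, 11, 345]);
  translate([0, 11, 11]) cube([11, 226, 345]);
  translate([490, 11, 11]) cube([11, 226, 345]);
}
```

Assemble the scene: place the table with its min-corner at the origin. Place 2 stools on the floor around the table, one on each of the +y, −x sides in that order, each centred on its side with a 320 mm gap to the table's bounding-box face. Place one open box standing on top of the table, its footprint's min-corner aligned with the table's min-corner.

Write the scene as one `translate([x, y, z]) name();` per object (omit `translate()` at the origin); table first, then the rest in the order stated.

table();
translate([595, 966, 0]) stool();
translate([-579, 144, 0]) stool();
translate([0, 0, 719]) open_box();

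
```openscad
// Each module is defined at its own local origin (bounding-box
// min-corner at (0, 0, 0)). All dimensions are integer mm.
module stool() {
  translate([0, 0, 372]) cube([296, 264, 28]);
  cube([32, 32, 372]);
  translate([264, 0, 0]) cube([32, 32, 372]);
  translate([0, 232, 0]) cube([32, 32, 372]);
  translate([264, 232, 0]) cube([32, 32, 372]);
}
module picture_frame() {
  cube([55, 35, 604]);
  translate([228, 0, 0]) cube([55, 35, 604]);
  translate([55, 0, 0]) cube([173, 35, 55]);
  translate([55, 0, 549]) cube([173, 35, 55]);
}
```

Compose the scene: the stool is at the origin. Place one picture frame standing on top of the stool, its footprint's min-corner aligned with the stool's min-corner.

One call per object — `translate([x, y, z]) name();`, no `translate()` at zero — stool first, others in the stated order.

stool();
translate([0, 0, 400]) picture_frame();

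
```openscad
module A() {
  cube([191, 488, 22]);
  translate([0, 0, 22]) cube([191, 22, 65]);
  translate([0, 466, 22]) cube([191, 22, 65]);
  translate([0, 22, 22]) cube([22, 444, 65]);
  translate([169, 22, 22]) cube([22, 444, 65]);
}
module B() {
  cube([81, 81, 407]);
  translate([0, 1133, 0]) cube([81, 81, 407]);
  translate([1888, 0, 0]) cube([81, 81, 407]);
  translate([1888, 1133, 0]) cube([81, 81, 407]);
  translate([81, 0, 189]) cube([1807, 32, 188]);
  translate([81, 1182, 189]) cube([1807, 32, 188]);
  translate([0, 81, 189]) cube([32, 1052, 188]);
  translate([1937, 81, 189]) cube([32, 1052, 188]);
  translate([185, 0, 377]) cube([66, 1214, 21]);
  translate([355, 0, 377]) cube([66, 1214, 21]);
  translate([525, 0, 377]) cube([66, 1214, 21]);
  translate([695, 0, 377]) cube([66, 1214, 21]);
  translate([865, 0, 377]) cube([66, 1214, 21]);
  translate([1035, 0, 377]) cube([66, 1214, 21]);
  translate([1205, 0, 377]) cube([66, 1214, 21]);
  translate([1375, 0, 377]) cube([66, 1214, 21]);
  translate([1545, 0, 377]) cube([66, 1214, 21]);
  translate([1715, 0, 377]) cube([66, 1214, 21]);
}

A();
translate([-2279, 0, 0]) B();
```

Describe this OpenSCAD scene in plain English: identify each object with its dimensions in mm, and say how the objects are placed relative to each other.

A is an open storage box with external size 191×488×87 mm and wall thickness 22 mm (the base is also 22 mm thick). The base covers the whole footprint; the four walls stand on the base, with the y-facing walls full-width and the x-facing walls fitting between their inner faces.

B is a bed frame 1969 mm long (x) by 1214 mm wide (y). Four 81×81 mm corner posts, 407 mm tall, at the corners of the footprint. Four rails of 32 mm thickness and 188 mm height run between adjacent posts with their undersides at z = 189 mm, their outer faces flush with the outside of the frame (the two x-running rails run between the posts' inner faces; the two y-running rails run between the posts' inner faces). 10 slats, each 66 mm wide (x) and 21 mm thick, lie across the top of the two x-running rails, running the full 1214 mm width of the frame in y; the slats are evenly spaced along x between the inner faces of the end posts with equal gaps (rounded down to the nearest mm) at the −x end and between each pair — any rounding remainder accumulates at the +x end.

The bed frame is on the floor beside the open box on its −x side.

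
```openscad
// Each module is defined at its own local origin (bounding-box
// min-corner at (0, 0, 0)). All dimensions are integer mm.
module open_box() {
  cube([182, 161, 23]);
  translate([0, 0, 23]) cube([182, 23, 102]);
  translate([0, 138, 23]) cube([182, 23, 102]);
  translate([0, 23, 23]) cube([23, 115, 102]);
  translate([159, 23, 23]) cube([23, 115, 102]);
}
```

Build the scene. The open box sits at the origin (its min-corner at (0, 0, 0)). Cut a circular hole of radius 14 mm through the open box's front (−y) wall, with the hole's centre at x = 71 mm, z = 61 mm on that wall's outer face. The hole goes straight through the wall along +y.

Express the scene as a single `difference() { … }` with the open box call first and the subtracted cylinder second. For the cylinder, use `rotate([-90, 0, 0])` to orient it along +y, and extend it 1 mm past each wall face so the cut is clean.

difference() {
  open_box();
  translate([71, -1, 61]) rotate([-90, 0, 0]) cylinder(h = 25, r = 14);
}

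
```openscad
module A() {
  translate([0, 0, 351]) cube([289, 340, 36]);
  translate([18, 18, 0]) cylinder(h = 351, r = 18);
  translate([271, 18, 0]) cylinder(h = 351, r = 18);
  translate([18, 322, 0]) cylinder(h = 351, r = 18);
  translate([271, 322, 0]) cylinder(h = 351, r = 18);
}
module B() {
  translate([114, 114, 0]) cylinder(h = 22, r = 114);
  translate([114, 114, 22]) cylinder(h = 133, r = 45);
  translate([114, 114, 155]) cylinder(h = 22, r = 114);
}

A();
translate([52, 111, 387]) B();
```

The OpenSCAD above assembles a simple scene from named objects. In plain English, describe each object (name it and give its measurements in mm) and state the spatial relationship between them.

A is a four-legged stool. The seat is 289×340 mm, 36 mm thick, top at z = 387 mm. It stands on four round legs, each 36 mm in diameter, from z = 0 to the seat underside, each leg's axis is inset half a diameter from the nearest pair of seat edges (so the leg's bounding box is flush with the corner).

B is a spool: two coaxial disc flanges of radius 114 mm and thickness 22 mm, joined by a core cylinder of radius 45 mm and height 133 mm. The lower flange rests on z = 0 and the three cylinders share a vertical axis.

The spool is on top of the stool.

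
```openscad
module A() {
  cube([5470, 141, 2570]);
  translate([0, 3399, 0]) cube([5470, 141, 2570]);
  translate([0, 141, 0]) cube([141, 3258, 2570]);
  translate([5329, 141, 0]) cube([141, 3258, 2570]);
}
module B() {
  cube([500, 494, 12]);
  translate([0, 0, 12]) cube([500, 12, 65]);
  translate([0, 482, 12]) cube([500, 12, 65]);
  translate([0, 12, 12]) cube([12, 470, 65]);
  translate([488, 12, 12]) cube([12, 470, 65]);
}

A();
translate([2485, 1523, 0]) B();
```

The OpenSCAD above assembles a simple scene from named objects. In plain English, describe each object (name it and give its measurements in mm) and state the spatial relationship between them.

A is the wall frame of a small rectangular building: four walls, each 2570 mm tall and 141 mm thick, enclosing a footprint 5470 mm (x) by 3540 mm (y) outside-to-outside, with no floor or roof. The front and back walls (the −y and +y sides) span the full width; the two side walls fit between them.

B is an open storage box with external size 500×494×77 mm and wall thickness 12 mm (the base is also 12 mm thick). The base covers the whole footprint; the four walls stand on the base, with the y-facing walls full-width and the x-facing walls fitting between their inner faces.

The open box sits inside the house frame, centred.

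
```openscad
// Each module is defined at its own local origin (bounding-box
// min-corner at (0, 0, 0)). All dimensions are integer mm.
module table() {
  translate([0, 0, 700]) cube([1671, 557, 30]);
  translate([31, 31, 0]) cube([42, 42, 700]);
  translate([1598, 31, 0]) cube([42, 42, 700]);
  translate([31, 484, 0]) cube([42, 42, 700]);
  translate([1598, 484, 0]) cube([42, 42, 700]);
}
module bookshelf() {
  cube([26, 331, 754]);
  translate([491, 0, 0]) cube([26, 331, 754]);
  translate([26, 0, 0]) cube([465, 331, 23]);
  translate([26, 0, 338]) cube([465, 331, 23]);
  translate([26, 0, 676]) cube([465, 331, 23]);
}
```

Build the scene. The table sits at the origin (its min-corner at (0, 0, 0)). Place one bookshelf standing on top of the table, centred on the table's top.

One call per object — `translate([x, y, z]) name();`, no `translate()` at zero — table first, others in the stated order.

table();
translate([577, 113, 730]) bookshelf();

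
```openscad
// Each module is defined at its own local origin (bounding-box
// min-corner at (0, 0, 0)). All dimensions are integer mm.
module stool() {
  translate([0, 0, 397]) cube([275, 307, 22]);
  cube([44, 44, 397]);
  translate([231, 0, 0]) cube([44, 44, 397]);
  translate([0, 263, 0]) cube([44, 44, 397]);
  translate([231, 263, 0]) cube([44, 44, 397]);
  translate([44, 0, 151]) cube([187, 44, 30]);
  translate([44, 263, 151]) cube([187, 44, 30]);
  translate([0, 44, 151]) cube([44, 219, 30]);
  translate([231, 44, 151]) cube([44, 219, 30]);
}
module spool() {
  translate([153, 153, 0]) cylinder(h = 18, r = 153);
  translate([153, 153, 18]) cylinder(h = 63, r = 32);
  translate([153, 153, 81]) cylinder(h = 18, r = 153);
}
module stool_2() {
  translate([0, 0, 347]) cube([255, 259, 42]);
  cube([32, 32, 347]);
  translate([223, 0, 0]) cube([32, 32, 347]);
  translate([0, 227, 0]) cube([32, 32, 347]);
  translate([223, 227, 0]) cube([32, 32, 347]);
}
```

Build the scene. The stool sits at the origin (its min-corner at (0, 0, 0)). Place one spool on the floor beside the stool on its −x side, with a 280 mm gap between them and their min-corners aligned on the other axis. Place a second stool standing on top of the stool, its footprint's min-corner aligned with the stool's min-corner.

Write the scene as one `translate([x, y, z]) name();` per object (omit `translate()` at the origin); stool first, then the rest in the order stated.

stool();
translate([-586, 0, 0]) spool();
translate([0, 0, 419]) stool_2();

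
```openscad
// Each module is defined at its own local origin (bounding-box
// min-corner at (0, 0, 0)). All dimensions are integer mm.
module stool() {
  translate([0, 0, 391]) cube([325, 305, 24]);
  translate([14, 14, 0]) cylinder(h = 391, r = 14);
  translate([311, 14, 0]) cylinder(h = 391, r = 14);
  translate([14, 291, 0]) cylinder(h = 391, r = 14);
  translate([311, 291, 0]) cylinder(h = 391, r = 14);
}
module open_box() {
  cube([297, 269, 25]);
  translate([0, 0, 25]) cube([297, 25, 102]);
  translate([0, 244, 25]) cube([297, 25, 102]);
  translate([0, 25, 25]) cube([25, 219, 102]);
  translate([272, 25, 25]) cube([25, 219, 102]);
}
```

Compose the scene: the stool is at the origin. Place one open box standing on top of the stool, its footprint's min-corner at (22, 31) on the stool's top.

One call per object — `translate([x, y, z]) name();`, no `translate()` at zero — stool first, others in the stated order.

stool();
translate([22, 31, 415]) open_box();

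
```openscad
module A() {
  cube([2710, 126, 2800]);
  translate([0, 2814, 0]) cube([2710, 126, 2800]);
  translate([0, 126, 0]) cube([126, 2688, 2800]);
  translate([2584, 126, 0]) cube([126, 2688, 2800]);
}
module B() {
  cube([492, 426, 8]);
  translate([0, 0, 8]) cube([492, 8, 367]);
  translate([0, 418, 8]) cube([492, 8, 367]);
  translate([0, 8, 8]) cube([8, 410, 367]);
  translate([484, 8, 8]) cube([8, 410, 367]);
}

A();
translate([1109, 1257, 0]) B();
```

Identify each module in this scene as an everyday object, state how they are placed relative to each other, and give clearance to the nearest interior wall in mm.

A is a house frame. B is an open box. The open box sits inside the house frame, centred. The clearance to the nearest interior wall is 983 mm.

Clearances: x = 983, y = 1131; minimum 983 mm.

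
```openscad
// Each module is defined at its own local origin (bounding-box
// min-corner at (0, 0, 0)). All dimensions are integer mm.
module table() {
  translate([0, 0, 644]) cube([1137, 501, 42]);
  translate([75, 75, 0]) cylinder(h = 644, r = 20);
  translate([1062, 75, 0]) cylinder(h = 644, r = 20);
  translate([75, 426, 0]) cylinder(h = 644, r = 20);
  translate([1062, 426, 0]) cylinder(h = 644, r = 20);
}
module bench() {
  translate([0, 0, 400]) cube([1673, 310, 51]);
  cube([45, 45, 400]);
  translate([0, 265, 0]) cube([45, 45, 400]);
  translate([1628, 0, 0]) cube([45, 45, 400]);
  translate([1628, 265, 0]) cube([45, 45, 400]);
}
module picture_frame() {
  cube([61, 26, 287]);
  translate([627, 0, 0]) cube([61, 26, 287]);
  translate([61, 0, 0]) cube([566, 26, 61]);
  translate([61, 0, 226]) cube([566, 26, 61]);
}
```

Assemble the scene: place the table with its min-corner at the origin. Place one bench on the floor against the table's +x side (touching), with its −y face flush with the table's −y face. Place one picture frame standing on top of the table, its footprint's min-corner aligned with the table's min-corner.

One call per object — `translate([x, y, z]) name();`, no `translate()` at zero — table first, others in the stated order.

table();
translate([1137, 0, 0]) bench();
translate([0, 0, 686]) picture_frame();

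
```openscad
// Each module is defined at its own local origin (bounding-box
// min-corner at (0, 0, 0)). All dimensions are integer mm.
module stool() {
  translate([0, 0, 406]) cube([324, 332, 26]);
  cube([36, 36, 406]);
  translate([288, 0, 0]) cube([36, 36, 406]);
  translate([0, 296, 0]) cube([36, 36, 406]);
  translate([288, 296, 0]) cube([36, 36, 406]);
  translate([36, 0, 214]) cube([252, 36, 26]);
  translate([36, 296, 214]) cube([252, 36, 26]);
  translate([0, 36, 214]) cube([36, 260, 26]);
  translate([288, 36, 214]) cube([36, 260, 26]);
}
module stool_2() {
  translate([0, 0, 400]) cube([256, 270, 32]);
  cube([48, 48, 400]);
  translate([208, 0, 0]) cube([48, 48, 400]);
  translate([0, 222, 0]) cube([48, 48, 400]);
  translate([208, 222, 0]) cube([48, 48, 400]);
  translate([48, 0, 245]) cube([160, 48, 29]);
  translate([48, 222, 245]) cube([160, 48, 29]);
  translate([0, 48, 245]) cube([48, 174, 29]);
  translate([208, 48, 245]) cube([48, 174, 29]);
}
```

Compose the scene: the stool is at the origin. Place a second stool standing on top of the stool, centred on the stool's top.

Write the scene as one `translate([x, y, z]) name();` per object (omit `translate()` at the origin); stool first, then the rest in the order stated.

stool();
translate([34, 31, 432]) stool_2();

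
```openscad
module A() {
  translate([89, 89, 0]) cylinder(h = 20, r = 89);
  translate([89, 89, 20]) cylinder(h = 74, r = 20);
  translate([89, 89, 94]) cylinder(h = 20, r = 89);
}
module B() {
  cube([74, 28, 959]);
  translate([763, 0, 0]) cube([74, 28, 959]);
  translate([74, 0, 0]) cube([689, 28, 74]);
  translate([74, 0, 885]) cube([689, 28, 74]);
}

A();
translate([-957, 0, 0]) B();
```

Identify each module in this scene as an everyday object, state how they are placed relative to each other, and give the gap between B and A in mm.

The picture frame's nearest face is 120 mm from the spool's −x face.

A is a spool. B is a picture frame. The picture frame is on the floor beside the spool on its −x side. The gap between the picture frame and the spool is 120 mm.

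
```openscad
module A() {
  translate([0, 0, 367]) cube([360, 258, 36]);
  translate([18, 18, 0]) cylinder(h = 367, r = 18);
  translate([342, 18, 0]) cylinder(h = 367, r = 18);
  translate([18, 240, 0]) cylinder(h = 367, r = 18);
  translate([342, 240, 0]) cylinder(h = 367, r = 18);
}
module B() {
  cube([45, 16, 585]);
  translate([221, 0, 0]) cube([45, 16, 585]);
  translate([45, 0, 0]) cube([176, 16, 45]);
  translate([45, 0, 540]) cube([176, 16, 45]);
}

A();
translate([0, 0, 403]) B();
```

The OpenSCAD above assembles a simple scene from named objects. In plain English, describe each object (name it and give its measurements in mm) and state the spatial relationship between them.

A is a four-legged stool. The seat is a 360×258×36 mm slab whose top surface is at z = 403 mm; four round legs, each 36 mm in diameter, run from the floor (z = 0) to the underside of the seat, each leg's axis is inset half a diameter from the nearest pair of seat edges (so the leg's bounding box is flush with the corner).

B is a rectangular picture frame lying in the x–z plane (depth along y). The opening is 176 mm wide (x) by 495 mm tall (z), surrounded by a border 45 mm wide on all four sides. The frame is 16 mm deep and is made of two full-height vertical stiles with two horizontal rails fitted between them.

The picture frame is on top of the stool.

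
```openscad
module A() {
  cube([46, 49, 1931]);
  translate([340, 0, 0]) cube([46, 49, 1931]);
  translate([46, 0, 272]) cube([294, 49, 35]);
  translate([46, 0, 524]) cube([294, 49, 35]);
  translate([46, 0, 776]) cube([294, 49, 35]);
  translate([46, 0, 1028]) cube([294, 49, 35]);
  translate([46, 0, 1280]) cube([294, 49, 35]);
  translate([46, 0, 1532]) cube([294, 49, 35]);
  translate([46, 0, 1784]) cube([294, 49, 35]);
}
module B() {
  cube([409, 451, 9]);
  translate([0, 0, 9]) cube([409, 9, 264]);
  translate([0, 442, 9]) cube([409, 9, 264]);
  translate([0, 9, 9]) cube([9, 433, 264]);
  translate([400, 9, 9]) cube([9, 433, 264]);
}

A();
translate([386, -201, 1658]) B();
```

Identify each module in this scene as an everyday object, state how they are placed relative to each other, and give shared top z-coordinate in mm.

Both tops at z = 1931 mm.

A is a ladder. B is an open box. The open box is beside the ladder with their tops flush at z = 1931. The shared top z-coordinate is 1931 mm.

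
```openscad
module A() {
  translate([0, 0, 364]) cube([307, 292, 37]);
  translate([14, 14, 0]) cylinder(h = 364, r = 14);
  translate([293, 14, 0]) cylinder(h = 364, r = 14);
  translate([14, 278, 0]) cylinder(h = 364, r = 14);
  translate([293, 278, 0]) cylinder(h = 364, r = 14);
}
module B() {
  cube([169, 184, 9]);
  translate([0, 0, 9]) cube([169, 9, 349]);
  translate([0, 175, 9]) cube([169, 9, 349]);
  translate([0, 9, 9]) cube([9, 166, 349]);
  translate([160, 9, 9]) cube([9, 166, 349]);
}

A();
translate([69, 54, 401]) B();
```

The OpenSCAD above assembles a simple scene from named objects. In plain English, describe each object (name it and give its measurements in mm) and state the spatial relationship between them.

A is a four-legged stool. The seat is 307×292 mm, 37 mm thick, top at z = 401 mm. It stands on four round legs, each 28 mm in diameter, from z = 0 to the seat underside, each leg's axis is inset half a diameter from the nearest pair of seat edges (so the leg's bounding box is flush with the corner).

B is an open-topped rectangular box: outside dimensions 169×184×358 mm, with a uniform wall and base thickness of 9 mm. The base is a full 169×184 slab on the floor; four walls sit on top of the base. The front and back walls (the −y and +y sides) span the full width; the two side walls fit between them.

The open box is on top of the stool, centred.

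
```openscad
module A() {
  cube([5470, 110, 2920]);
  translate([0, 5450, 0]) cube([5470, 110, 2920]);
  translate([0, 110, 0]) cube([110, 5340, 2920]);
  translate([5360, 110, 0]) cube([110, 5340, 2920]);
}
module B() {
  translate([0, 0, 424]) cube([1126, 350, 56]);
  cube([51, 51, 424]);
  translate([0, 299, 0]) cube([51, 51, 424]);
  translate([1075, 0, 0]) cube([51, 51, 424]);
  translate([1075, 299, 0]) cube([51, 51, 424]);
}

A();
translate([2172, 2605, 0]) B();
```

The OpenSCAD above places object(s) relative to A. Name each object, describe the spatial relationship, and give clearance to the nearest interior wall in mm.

Clearances: x = 2062, y = 2495; minimum 2062 mm.

A is a house frame. B is a bench. The bench sits inside the house frame, centred. The clearance to the nearest interior wall is 2062 mm.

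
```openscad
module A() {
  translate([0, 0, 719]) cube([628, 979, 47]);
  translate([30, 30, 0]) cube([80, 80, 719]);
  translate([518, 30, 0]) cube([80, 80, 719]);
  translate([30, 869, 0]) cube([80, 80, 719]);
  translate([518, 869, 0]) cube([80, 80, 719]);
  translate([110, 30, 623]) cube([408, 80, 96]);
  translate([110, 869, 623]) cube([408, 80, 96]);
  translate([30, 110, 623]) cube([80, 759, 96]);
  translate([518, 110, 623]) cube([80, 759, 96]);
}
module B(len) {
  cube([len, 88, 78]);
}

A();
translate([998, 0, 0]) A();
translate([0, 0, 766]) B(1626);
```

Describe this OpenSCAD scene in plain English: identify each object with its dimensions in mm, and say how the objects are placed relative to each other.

A is a table with a 628×979 mm rectangular top, 47 mm thick, top surface at z = 766 mm, supported by four 80×80 mm square legs, each inset 30 mm from the nearest pair of top edges, running from the floor. Four apron rails, 80 mm thick and 96 mm tall, run between adjacent legs with their top edges flush with the underside of the top and their outer faces flush with the legs' outer faces.

B is a rectangular beam 1626 mm long (x), 88 mm deep (y), 78 mm thick (z).

The beam spans the tops of two tables placed 370 mm apart, resting at z = 766 mm.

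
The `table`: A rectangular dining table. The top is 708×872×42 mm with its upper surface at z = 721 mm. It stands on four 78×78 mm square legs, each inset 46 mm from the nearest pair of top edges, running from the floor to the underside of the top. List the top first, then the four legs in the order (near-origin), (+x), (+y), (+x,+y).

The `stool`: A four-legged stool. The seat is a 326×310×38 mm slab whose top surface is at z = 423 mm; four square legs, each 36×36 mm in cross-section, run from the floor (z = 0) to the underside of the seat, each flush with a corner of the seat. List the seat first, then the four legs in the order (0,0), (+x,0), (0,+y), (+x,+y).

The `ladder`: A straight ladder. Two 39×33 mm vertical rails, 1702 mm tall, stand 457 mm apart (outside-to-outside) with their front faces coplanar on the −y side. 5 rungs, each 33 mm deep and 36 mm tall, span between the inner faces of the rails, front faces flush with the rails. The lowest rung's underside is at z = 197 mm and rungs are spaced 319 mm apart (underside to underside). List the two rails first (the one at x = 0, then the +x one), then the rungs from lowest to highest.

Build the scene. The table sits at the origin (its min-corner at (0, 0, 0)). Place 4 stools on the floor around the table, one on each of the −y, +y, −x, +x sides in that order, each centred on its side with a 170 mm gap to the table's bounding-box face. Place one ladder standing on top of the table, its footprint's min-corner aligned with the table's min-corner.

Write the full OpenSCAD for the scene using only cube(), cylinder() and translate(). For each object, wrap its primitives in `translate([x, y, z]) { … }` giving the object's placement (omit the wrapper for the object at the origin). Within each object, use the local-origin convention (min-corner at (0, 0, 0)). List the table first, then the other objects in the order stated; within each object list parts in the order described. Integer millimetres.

translate([0, 0, 679]) cube([708, 872, 42]);
translate([46, 46, 0]) cube([78, 78, 679]);
translate([584, 46, 0]) cube([78, 78, 679]);
translate([46, 748, 0]) cube([78, 78, 679]);
translate([584, 748, 0]) cube([78, 78, 679]);
translate([191, -480, 0]) {
  translate([0, 0, 385]) cube([326, 310, 38]);
  cube([36, 36, 385]);
  translate([290, 0, 0]) cube([36, 36, 385]);
  translate([0, 274, 0]) cube([36, 36, 385]);
  translate([290, 274, 0]) cube([36, 36, 385]);
}
translate([191, 1042, 0]) {
  translate([0, 0, 385]) cube([326, 310, 38]);
  cube([36, 36, 385]);
  translate([290, 0, 0]) cube([36, 36, 385]);
  translate([0, 274, 0]) cube([36, 36, 385]);
  translate([290, 274, 0]) cube([36, 36, 385]);
}
translate([-496, 281, 0]) {
  translate([0, 0, 385]) cube([326, 310, 38]);
  cube([36, 36, 385]);
  translate([290, 0, 0]) cube([36, 36, 385]);
  translate([0, 274, 0]) cube([36, 36, 385]);
  translate([290, 274, 0]) cube([36, 36, 385]);
}
translate([878, 281, 0]) {
  translate([0, 0, 385]) cube([326, 310, 38]);
  cube([36, 36, 385]);
  translate([290, 0, 0]) cube([36, 36, 385]);
  translate([0, 274, 0]) cube([36, 36, 385]);
  translate([290, 274, 0]) cube([36, 36, 385]);
}
translate([0, 0, 721]) {
  cube([39, 33, 1702]);
  translate([418, 0, 0]) cube([39, 33, 1702]);
  translate([39, 0, 197]) cube([379, 33, 36]);
  translate([39, 0, 516]) cube([379, 33, 36]);
  translate([39, 0, 835]) cube([379, 33, 36]);
  translate([39, 0, 1154]) cube([379, 33, 36]);
  translate([39, 0, 1473]) cube([379, 33, 36]);
}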